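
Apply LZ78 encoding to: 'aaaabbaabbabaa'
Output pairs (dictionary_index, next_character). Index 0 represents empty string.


LZ78 encoding steps:
Dictionary: {0: ''}
Step 1: w='' (idx 0), next='a' -> output (0, 'a'), add 'a' as idx 1
Step 2: w='a' (idx 1), next='a' -> output (1, 'a'), add 'aa' as idx 2
Step 3: w='a' (idx 1), next='b' -> output (1, 'b'), add 'ab' as idx 3
Step 4: w='' (idx 0), next='b' -> output (0, 'b'), add 'b' as idx 4
Step 5: w='aa' (idx 2), next='b' -> output (2, 'b'), add 'aab' as idx 5
Step 6: w='b' (idx 4), next='a' -> output (4, 'a'), add 'ba' as idx 6
Step 7: w='ba' (idx 6), next='a' -> output (6, 'a'), add 'baa' as idx 7


Encoded: [(0, 'a'), (1, 'a'), (1, 'b'), (0, 'b'), (2, 'b'), (4, 'a'), (6, 'a')]


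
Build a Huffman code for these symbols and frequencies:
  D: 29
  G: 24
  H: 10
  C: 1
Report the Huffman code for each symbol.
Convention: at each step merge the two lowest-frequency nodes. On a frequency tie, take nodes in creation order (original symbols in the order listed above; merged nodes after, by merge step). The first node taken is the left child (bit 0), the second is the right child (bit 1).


Huffman tree construction:
Step 1: Merge C(1) + H(10) = 11
Step 2: Merge (C+H)(11) + G(24) = 35
Step 3: Merge D(29) + ((C+H)+G)(35) = 64
Read each symbol's code off the tree from the root (left child = 0, right child = 1).

Codes:
  D: 0 (length 1)
  G: 11 (length 2)
  H: 101 (length 3)
  C: 100 (length 3)
Average code length: 110/64 = 1.7188 bits/symbol


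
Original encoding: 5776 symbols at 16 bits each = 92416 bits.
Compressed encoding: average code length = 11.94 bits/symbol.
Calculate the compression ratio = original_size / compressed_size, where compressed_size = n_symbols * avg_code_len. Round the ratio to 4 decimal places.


original_size = n_symbols * orig_bits = 5776 * 16 = 92416 bits
compressed_size = n_symbols * avg_code_len = 5776 * 11.94 = 68965.44 bits
ratio = original_size / compressed_size = 92416 / 68965.44 = 1.34

Compression ratio = 1.34


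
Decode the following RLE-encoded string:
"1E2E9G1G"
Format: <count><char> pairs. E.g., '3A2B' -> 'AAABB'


Expanding each <count><char> pair:
  1E -> 'E'
  2E -> 'EE'
  9G -> 'GGGGGGGGG'
  1G -> 'G'

Decoded = EEEGGGGGGGGGG


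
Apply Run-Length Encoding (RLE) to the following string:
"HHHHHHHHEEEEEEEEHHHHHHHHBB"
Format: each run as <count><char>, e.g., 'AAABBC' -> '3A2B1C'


Scanning runs left to right:
  i=0: run of 'H' x 8 -> '8H'
  i=8: run of 'E' x 8 -> '8E'
  i=16: run of 'H' x 8 -> '8H'
  i=24: run of 'B' x 2 -> '2B'

RLE = 8H8E8H2B


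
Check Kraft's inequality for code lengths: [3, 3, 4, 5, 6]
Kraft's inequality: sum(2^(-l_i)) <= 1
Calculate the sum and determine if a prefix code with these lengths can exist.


Sum = 2^(-3) + 2^(-3) + 2^(-4) + 2^(-5) + 2^(-6)
    = 0.125 + 0.125 + 0.0625 + 0.03125 + 0.015625
    = 23/64 = 0.359375
Since 0.359375 <= 1, Kraft's inequality IS satisfied.
A prefix code with these lengths CAN exist.

Kraft sum = 0.359375. Satisfied.


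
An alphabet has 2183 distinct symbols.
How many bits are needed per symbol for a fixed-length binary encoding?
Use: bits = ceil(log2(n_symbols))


log2(2183) = 11.0921
Bracket: 2^11 = 2048 < 2183 <= 2^12 = 4096
So ceil(log2(2183)) = 12

bits = ceil(log2(2183)) = ceil(11.0921) = 12 bits


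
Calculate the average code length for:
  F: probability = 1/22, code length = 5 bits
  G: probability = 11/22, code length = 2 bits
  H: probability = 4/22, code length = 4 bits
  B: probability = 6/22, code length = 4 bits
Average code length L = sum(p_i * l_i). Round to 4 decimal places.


Weighted contributions p_i * l_i:
  F: (1/22) * 5 = 5/22
  G: (11/22) * 2 = 22/22
  H: (4/22) * 4 = 16/22
  B: (6/22) * 4 = 24/22
Sum = (5 + 22 + 16 + 24)/22 = 67/22

L = 67/22 = 3.0455 bits/symbol


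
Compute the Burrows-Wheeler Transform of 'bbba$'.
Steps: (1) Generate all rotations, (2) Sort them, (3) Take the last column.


Rotations (sorted):
  0: $bbba -> last char: a
  1: a$bbb -> last char: b
  2: ba$bb -> last char: b
  3: bba$b -> last char: b
  4: bbba$ -> last char: $


BWT = abbb$


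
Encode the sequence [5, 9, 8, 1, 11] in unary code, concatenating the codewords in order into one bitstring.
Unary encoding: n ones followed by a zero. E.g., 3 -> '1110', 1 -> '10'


Encode each number as n ones followed by a terminating 0:
  5 -> 111110 (6 bits)
  9 -> 1111111110 (10 bits)
  8 -> 111111110 (9 bits)
  1 -> 10 (2 bits)
  11 -> 111111111110 (12 bits)
Total length = 6 + 10 + 9 + 2 + 12 = 39 bits.

Unary([5, 9, 8, 1, 11]) = 111110111111111011111111010111111111110 (39 bits)


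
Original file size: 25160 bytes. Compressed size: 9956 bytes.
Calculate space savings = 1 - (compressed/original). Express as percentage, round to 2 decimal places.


ratio = compressed/original = 9956/25160 = 0.395707
savings = 1 - ratio = 1 - 0.395707 = 0.604293
as a percentage: 0.604293 * 100 = 60.43%

Space savings = 1 - 9956/25160 = 60.43%


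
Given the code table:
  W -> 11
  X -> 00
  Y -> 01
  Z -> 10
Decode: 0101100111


Decoding:
01 -> Y
01 -> Y
10 -> Z
01 -> Y
11 -> W


Result: YYZYW


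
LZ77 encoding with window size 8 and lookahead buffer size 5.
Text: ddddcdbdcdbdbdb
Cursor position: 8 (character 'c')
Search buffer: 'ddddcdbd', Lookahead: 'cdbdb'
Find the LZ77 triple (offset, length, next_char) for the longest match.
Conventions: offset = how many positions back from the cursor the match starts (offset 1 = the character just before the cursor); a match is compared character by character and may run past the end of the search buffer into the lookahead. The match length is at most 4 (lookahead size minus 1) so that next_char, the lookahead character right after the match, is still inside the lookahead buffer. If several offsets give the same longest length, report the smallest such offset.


Try each offset into the search buffer:
  offset=1 (pos 7, char 'd'): match length 0
  offset=2 (pos 6, char 'b'): match length 0
  offset=3 (pos 5, char 'd'): match length 0
  offset=4 (pos 4, char 'c'): match length 4
  offset=5 (pos 3, char 'd'): match length 0
  offset=6 (pos 2, char 'd'): match length 0
  offset=7 (pos 1, char 'd'): match length 0
  offset=8 (pos 0, char 'd'): match length 0
Longest match has length 4 at offset 4.
next_char = character at position 8 + 4 = 12 -> 'b'

Best match: offset=4, length=4 (matching 'cdbd' starting at position 4)
LZ77 triple: (4, 4, 'b')


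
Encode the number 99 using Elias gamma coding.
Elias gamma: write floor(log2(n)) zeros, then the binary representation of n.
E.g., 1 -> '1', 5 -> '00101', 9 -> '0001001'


num_bits = floor(log2(99)) + 1 = 7
leading_zeros = num_bits - 1 = 6
binary(99) = 1100011

Elias gamma(99) = '000000' + '1100011' = 0000001100011 (13 bits)


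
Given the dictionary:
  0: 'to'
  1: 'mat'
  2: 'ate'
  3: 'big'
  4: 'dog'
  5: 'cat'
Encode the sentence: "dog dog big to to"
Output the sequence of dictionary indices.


Look up each word in the dictionary:
  'dog' -> 4
  'dog' -> 4
  'big' -> 3
  'to' -> 0
  'to' -> 0

Encoded: [4, 4, 3, 0, 0]


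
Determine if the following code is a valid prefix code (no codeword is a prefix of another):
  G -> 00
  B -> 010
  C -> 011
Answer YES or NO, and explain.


Checking each pair (does one codeword prefix another?):
  G='00' vs B='010': no prefix
  G='00' vs C='011': no prefix
  B='010' vs G='00': no prefix
  B='010' vs C='011': no prefix
  C='011' vs G='00': no prefix
  C='011' vs B='010': no prefix
No violation found over all pairs.

YES -- this is a valid prefix code. No codeword is a prefix of any other codeword.


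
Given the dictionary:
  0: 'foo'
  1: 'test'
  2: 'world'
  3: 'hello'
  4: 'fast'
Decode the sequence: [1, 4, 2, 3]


Look up each index in the dictionary:
  1 -> 'test'
  4 -> 'fast'
  2 -> 'world'
  3 -> 'hello'

Decoded: "test fast world hello"


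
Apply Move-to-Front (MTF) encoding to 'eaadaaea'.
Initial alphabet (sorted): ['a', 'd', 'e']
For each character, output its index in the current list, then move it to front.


MTF encoding:
'e': index 2 in ['a', 'd', 'e'] -> ['e', 'a', 'd']
'a': index 1 in ['e', 'a', 'd'] -> ['a', 'e', 'd']
'a': index 0 in ['a', 'e', 'd'] -> ['a', 'e', 'd']
'd': index 2 in ['a', 'e', 'd'] -> ['d', 'a', 'e']
'a': index 1 in ['d', 'a', 'e'] -> ['a', 'd', 'e']
'a': index 0 in ['a', 'd', 'e'] -> ['a', 'd', 'e']
'e': index 2 in ['a', 'd', 'e'] -> ['e', 'a', 'd']
'a': index 1 in ['e', 'a', 'd'] -> ['a', 'e', 'd']


Output: [2, 1, 0, 2, 1, 0, 2, 1]


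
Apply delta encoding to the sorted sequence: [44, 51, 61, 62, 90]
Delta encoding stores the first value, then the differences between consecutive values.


First value: 44
Deltas:
  51 - 44 = 7
  61 - 51 = 10
  62 - 61 = 1
  90 - 62 = 28


Delta encoded: [44, 7, 10, 1, 28]


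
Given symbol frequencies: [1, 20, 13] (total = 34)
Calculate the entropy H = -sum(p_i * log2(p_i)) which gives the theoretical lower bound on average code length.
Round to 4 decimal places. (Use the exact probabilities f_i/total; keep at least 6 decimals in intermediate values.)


Per-symbol terms -p_i * log2(p_i) with p_i = f_i/34:
  p = 1/34 = 0.029412: log2(p) = -5.087463, -p*log2(p) = 0.149631
  p = 20/34 = 0.588235: log2(p) = -0.765535, -p*log2(p) = 0.450315
  p = 13/34 = 0.382353: log2(p) = -1.387023, -p*log2(p) = 0.530332
H = 0.149631 + 0.450315 + 0.530332 = 1.130278

H = 1.1303 bits/symbol


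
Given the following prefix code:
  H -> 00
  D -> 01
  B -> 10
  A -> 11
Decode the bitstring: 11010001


Decoding step by step:
Bits 11 -> A
Bits 01 -> D
Bits 00 -> H
Bits 01 -> D


Decoded message: ADHD


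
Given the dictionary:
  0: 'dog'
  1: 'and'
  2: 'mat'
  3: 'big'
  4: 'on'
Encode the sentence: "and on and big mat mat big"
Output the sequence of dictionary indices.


Look up each word in the dictionary:
  'and' -> 1
  'on' -> 4
  'and' -> 1
  'big' -> 3
  'mat' -> 2
  'mat' -> 2
  'big' -> 3

Encoded: [1, 4, 1, 3, 2, 2, 3]


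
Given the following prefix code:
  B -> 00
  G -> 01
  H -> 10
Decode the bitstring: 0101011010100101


Decoding step by step:
Bits 01 -> G
Bits 01 -> G
Bits 01 -> G
Bits 10 -> H
Bits 10 -> H
Bits 10 -> H
Bits 01 -> G
Bits 01 -> G


Decoded message: GGGHHHGG


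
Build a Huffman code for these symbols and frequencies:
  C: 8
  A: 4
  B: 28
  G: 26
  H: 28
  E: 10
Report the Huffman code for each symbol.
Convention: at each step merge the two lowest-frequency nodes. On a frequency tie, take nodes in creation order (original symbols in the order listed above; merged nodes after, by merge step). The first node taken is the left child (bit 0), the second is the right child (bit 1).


Huffman tree construction:
Step 1: Merge A(4) + C(8) = 12
Step 2: Merge E(10) + (A+C)(12) = 22
Step 3: Merge (E+(A+C))(22) + G(26) = 48
Step 4: Merge B(28) + H(28) = 56
Step 5: Merge ((E+(A+C))+G)(48) + (B+H)(56) = 104
Read each symbol's code off the tree from the root (left child = 0, right child = 1).

Codes:
  C: 0011 (length 4)
  A: 0010 (length 4)
  B: 10 (length 2)
  G: 01 (length 2)
  H: 11 (length 2)
  E: 000 (length 3)
Average code length: 242/104 = 2.3269 bits/symbol


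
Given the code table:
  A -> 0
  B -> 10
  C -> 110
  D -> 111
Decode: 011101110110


Decoding:
0 -> A
111 -> D
0 -> A
111 -> D
0 -> A
110 -> C


Result: ADADAC


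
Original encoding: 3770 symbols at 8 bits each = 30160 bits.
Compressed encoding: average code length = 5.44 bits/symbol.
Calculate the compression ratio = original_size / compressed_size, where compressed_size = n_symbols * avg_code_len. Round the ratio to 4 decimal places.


original_size = n_symbols * orig_bits = 3770 * 8 = 30160 bits
compressed_size = n_symbols * avg_code_len = 3770 * 5.44 = 20508.8 bits
ratio = original_size / compressed_size = 30160 / 20508.8 = 1.4706

Compression ratio = 1.4706


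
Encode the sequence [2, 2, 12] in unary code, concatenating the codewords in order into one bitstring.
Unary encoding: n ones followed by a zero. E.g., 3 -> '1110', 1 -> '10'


Encode each number as n ones followed by a terminating 0:
  2 -> 110 (3 bits)
  2 -> 110 (3 bits)
  12 -> 1111111111110 (13 bits)
Total length = 3 + 3 + 13 = 19 bits.

Unary([2, 2, 12]) = 1101101111111111110 (19 bits)


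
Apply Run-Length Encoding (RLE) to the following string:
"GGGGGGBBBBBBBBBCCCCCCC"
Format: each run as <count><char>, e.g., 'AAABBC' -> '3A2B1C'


Scanning runs left to right:
  i=0: run of 'G' x 6 -> '6G'
  i=6: run of 'B' x 9 -> '9B'
  i=15: run of 'C' x 7 -> '7C'

RLE = 6G9B7C


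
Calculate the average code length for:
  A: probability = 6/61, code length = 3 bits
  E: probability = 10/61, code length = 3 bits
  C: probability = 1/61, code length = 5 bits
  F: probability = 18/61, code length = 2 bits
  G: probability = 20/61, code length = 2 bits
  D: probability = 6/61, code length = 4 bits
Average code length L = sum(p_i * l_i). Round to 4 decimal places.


Weighted contributions p_i * l_i:
  A: (6/61) * 3 = 18/61
  E: (10/61) * 3 = 30/61
  C: (1/61) * 5 = 5/61
  F: (18/61) * 2 = 36/61
  G: (20/61) * 2 = 40/61
  D: (6/61) * 4 = 24/61
Sum = (18 + 30 + 5 + 36 + 40 + 24)/61 = 153/61

L = 153/61 = 2.5082 bits/symbol


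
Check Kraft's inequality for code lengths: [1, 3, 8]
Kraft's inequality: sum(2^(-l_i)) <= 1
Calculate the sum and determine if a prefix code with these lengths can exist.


Sum = 2^(-1) + 2^(-3) + 2^(-8)
    = 0.5 + 0.125 + 0.00390625
    = 161/256 = 0.62890625
Since 0.62890625 <= 1, Kraft's inequality IS satisfied.
A prefix code with these lengths CAN exist.

Kraft sum = 0.62890625. Satisfied.


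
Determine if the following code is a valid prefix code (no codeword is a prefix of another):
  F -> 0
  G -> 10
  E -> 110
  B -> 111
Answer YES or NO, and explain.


Checking each pair (does one codeword prefix another?):
  F='0' vs G='10': no prefix
  F='0' vs E='110': no prefix
  F='0' vs B='111': no prefix
  G='10' vs F='0': no prefix
  G='10' vs E='110': no prefix
  G='10' vs B='111': no prefix
  E='110' vs F='0': no prefix
  E='110' vs G='10': no prefix
  E='110' vs B='111': no prefix
  B='111' vs F='0': no prefix
  B='111' vs G='10': no prefix
  B='111' vs E='110': no prefix
No violation found over all pairs.

YES -- this is a valid prefix code. No codeword is a prefix of any other codeword.


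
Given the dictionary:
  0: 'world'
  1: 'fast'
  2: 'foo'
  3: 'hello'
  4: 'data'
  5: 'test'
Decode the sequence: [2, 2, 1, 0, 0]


Look up each index in the dictionary:
  2 -> 'foo'
  2 -> 'foo'
  1 -> 'fast'
  0 -> 'world'
  0 -> 'world'

Decoded: "foo foo fast world world"


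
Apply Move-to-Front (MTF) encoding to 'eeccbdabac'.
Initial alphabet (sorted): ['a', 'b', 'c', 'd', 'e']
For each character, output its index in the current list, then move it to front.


MTF encoding:
'e': index 4 in ['a', 'b', 'c', 'd', 'e'] -> ['e', 'a', 'b', 'c', 'd']
'e': index 0 in ['e', 'a', 'b', 'c', 'd'] -> ['e', 'a', 'b', 'c', 'd']
'c': index 3 in ['e', 'a', 'b', 'c', 'd'] -> ['c', 'e', 'a', 'b', 'd']
'c': index 0 in ['c', 'e', 'a', 'b', 'd'] -> ['c', 'e', 'a', 'b', 'd']
'b': index 3 in ['c', 'e', 'a', 'b', 'd'] -> ['b', 'c', 'e', 'a', 'd']
'd': index 4 in ['b', 'c', 'e', 'a', 'd'] -> ['d', 'b', 'c', 'e', 'a']
'a': index 4 in ['d', 'b', 'c', 'e', 'a'] -> ['a', 'd', 'b', 'c', 'e']
'b': index 2 in ['a', 'd', 'b', 'c', 'e'] -> ['b', 'a', 'd', 'c', 'e']
'a': index 1 in ['b', 'a', 'd', 'c', 'e'] -> ['a', 'b', 'd', 'c', 'e']
'c': index 3 in ['a', 'b', 'd', 'c', 'e'] -> ['c', 'a', 'b', 'd', 'e']


Output: [4, 0, 3, 0, 3, 4, 4, 2, 1, 3]


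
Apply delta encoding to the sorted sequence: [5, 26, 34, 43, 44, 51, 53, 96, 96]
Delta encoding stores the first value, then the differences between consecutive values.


First value: 5
Deltas:
  26 - 5 = 21
  34 - 26 = 8
  43 - 34 = 9
  44 - 43 = 1
  51 - 44 = 7
  53 - 51 = 2
  96 - 53 = 43
  96 - 96 = 0


Delta encoded: [5, 21, 8, 9, 1, 7, 2, 43, 0]


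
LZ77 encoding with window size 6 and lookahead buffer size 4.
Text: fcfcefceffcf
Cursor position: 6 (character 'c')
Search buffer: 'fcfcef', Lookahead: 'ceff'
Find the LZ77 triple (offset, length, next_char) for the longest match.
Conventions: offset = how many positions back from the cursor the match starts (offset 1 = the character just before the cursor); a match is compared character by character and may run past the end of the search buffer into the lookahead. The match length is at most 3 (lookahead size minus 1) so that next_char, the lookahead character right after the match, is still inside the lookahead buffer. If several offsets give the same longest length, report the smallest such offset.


Try each offset into the search buffer:
  offset=1 (pos 5, char 'f'): match length 0
  offset=2 (pos 4, char 'e'): match length 0
  offset=3 (pos 3, char 'c'): match length 3
  offset=4 (pos 2, char 'f'): match length 0
  offset=5 (pos 1, char 'c'): match length 1
  offset=6 (pos 0, char 'f'): match length 0
Longest match has length 3 at offset 3.
next_char = character at position 6 + 3 = 9 -> 'f'

Best match: offset=3, length=3 (matching 'cef' starting at position 3)
LZ77 triple: (3, 3, 'f')


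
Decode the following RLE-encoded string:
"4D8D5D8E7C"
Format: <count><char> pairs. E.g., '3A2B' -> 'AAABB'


Expanding each <count><char> pair:
  4D -> 'DDDD'
  8D -> 'DDDDDDDD'
  5D -> 'DDDDD'
  8E -> 'EEEEEEEE'
  7C -> 'CCCCCCC'

Decoded = DDDDDDDDDDDDDDDDDEEEEEEEECCCCCCC


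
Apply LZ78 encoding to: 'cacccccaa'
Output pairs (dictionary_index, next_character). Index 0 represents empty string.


LZ78 encoding steps:
Dictionary: {0: ''}
Step 1: w='' (idx 0), next='c' -> output (0, 'c'), add 'c' as idx 1
Step 2: w='' (idx 0), next='a' -> output (0, 'a'), add 'a' as idx 2
Step 3: w='c' (idx 1), next='c' -> output (1, 'c'), add 'cc' as idx 3
Step 4: w='cc' (idx 3), next='c' -> output (3, 'c'), add 'ccc' as idx 4
Step 5: w='a' (idx 2), next='a' -> output (2, 'a'), add 'aa' as idx 5


Encoded: [(0, 'c'), (0, 'a'), (1, 'c'), (3, 'c'), (2, 'a')]


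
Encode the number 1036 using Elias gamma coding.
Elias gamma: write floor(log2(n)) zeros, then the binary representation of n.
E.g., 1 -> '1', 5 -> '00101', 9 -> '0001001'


num_bits = floor(log2(1036)) + 1 = 11
leading_zeros = num_bits - 1 = 10
binary(1036) = 10000001100

Elias gamma(1036) = '0000000000' + '10000001100' = 000000000010000001100 (21 bits)


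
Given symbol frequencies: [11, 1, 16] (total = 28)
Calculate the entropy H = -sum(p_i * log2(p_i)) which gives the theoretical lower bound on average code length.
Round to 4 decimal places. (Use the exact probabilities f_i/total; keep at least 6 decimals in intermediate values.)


Per-symbol terms -p_i * log2(p_i) with p_i = f_i/28:
  p = 11/28 = 0.392857: log2(p) = -1.347923, -p*log2(p) = 0.529541
  p = 1/28 = 0.035714: log2(p) = -4.807355, -p*log2(p) = 0.171691
  p = 16/28 = 0.571429: log2(p) = -0.807355, -p*log2(p) = 0.461346
H = 0.529541 + 0.171691 + 0.461346 = 1.162578

H = 1.1626 bits/symbol


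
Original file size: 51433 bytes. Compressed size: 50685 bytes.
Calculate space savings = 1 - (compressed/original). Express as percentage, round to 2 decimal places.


ratio = compressed/original = 50685/51433 = 0.985457
savings = 1 - ratio = 1 - 0.985457 = 0.014543
as a percentage: 0.014543 * 100 = 1.45%

Space savings = 1 - 50685/51433 = 1.45%


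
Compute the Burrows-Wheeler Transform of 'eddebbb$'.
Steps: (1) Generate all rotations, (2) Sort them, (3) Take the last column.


Rotations (sorted):
  0: $eddebbb -> last char: b
  1: b$eddebb -> last char: b
  2: bb$eddeb -> last char: b
  3: bbb$edde -> last char: e
  4: ddebbb$e -> last char: e
  5: debbb$ed -> last char: d
  6: ebbb$edd -> last char: d
  7: eddebbb$ -> last char: $


BWT = bbbeedd$


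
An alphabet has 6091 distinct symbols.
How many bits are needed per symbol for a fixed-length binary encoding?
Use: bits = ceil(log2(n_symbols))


log2(6091) = 12.5725
Bracket: 2^12 = 4096 < 6091 <= 2^13 = 8192
So ceil(log2(6091)) = 13

bits = ceil(log2(6091)) = ceil(12.5725) = 13 bits


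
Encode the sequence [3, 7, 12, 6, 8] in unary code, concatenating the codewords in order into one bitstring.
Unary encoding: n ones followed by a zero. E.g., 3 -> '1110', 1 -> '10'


Encode each number as n ones followed by a terminating 0:
  3 -> 1110 (4 bits)
  7 -> 11111110 (8 bits)
  12 -> 1111111111110 (13 bits)
  6 -> 1111110 (7 bits)
  8 -> 111111110 (9 bits)
Total length = 4 + 8 + 13 + 7 + 9 = 41 bits.

Unary([3, 7, 12, 6, 8]) = 11101111111011111111111101111110111111110 (41 bits)


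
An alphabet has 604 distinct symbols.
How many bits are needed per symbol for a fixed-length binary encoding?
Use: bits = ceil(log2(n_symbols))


log2(604) = 9.2384
Bracket: 2^9 = 512 < 604 <= 2^10 = 1024
So ceil(log2(604)) = 10

bits = ceil(log2(604)) = ceil(9.2384) = 10 bits


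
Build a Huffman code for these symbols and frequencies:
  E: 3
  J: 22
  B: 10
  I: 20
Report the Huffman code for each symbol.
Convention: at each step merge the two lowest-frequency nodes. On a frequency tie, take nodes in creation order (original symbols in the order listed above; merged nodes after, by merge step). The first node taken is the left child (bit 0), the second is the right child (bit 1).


Huffman tree construction:
Step 1: Merge E(3) + B(10) = 13
Step 2: Merge (E+B)(13) + I(20) = 33
Step 3: Merge J(22) + ((E+B)+I)(33) = 55
Read each symbol's code off the tree from the root (left child = 0, right child = 1).

Codes:
  E: 100 (length 3)
  J: 0 (length 1)
  B: 101 (length 3)
  I: 11 (length 2)
Average code length: 101/55 = 1.8364 bits/symbol


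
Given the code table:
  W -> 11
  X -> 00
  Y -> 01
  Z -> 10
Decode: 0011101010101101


Decoding:
00 -> X
11 -> W
10 -> Z
10 -> Z
10 -> Z
10 -> Z
11 -> W
01 -> Y


Result: XWZZZZWY


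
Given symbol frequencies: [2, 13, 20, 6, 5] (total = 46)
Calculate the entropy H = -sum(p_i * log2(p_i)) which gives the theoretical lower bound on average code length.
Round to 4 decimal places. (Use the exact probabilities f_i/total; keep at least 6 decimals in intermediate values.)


Per-symbol terms -p_i * log2(p_i) with p_i = f_i/46:
  p = 2/46 = 0.043478: log2(p) = -4.523562, -p*log2(p) = 0.196677
  p = 13/46 = 0.282609: log2(p) = -1.823122, -p*log2(p) = 0.515230
  p = 20/46 = 0.434783: log2(p) = -1.201634, -p*log2(p) = 0.522450
  p = 6/46 = 0.130435: log2(p) = -2.938599, -p*log2(p) = 0.383296
  p = 5/46 = 0.108696: log2(p) = -3.201634, -p*log2(p) = 0.348004
H = 0.196677 + 0.515230 + 0.522450 + 0.383296 + 0.348004 = 1.965657

H = 1.9657 bits/symbol


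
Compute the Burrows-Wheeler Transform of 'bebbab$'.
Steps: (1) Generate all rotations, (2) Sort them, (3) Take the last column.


Rotations (sorted):
  0: $bebbab -> last char: b
  1: ab$bebb -> last char: b
  2: b$bebba -> last char: a
  3: bab$beb -> last char: b
  4: bbab$be -> last char: e
  5: bebbab$ -> last char: $
  6: ebbab$b -> last char: b


BWT = bbabe$b


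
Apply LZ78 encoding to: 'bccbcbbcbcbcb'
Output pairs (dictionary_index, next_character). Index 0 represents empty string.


LZ78 encoding steps:
Dictionary: {0: ''}
Step 1: w='' (idx 0), next='b' -> output (0, 'b'), add 'b' as idx 1
Step 2: w='' (idx 0), next='c' -> output (0, 'c'), add 'c' as idx 2
Step 3: w='c' (idx 2), next='b' -> output (2, 'b'), add 'cb' as idx 3
Step 4: w='cb' (idx 3), next='b' -> output (3, 'b'), add 'cbb' as idx 4
Step 5: w='cb' (idx 3), next='c' -> output (3, 'c'), add 'cbc' as idx 5
Step 6: w='b' (idx 1), next='c' -> output (1, 'c'), add 'bc' as idx 6
Step 7: w='b' (idx 1), end of input -> output (1, '')


Encoded: [(0, 'b'), (0, 'c'), (2, 'b'), (3, 'b'), (3, 'c'), (1, 'c'), (1, '')]


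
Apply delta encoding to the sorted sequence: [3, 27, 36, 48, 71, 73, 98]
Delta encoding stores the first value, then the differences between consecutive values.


First value: 3
Deltas:
  27 - 3 = 24
  36 - 27 = 9
  48 - 36 = 12
  71 - 48 = 23
  73 - 71 = 2
  98 - 73 = 25


Delta encoded: [3, 24, 9, 12, 23, 2, 25]


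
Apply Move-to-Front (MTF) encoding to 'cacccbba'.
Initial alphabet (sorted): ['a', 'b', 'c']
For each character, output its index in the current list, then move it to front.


MTF encoding:
'c': index 2 in ['a', 'b', 'c'] -> ['c', 'a', 'b']
'a': index 1 in ['c', 'a', 'b'] -> ['a', 'c', 'b']
'c': index 1 in ['a', 'c', 'b'] -> ['c', 'a', 'b']
'c': index 0 in ['c', 'a', 'b'] -> ['c', 'a', 'b']
'c': index 0 in ['c', 'a', 'b'] -> ['c', 'a', 'b']
'b': index 2 in ['c', 'a', 'b'] -> ['b', 'c', 'a']
'b': index 0 in ['b', 'c', 'a'] -> ['b', 'c', 'a']
'a': index 2 in ['b', 'c', 'a'] -> ['a', 'b', 'c']


Output: [2, 1, 1, 0, 0, 2, 0, 2]


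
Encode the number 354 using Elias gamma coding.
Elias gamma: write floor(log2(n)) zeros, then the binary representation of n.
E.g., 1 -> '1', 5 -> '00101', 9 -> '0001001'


num_bits = floor(log2(354)) + 1 = 9
leading_zeros = num_bits - 1 = 8
binary(354) = 101100010

Elias gamma(354) = '00000000' + '101100010' = 00000000101100010 (17 bits)


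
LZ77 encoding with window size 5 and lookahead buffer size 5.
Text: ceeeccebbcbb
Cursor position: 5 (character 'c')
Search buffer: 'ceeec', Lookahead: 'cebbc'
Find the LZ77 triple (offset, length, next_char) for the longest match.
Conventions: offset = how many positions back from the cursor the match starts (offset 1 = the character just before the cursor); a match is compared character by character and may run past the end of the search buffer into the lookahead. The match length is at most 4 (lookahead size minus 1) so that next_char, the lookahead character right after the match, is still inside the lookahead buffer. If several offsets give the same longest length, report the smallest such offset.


Try each offset into the search buffer:
  offset=1 (pos 4, char 'c'): match length 1
  offset=2 (pos 3, char 'e'): match length 0
  offset=3 (pos 2, char 'e'): match length 0
  offset=4 (pos 1, char 'e'): match length 0
  offset=5 (pos 0, char 'c'): match length 2
Longest match has length 2 at offset 5.
next_char = character at position 5 + 2 = 7 -> 'b'

Best match: offset=5, length=2 (matching 'ce' starting at position 0)
LZ77 triple: (5, 2, 'b')


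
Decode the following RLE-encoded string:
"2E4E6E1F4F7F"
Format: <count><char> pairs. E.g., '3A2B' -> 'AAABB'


Expanding each <count><char> pair:
  2E -> 'EE'
  4E -> 'EEEE'
  6E -> 'EEEEEE'
  1F -> 'F'
  4F -> 'FFFF'
  7F -> 'FFFFFFF'

Decoded = EEEEEEEEEEEEFFFFFFFFFFFF


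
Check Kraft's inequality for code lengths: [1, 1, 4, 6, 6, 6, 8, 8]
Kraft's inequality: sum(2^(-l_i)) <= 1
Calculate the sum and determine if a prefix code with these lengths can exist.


Sum = 2^(-1) + 2^(-1) + 2^(-4) + 2^(-6) + 2^(-6) + 2^(-6) + 2^(-8) + 2^(-8)
    = 0.5 + 0.5 + 0.0625 + 0.015625 + 0.015625 + 0.015625 + 0.00390625 + 0.00390625
    = 286/256 = 1.1171875
Since 1.1171875 > 1, Kraft's inequality is NOT satisfied.
A prefix code with these lengths CANNOT exist.

Kraft sum = 1.1171875. Not satisfied.


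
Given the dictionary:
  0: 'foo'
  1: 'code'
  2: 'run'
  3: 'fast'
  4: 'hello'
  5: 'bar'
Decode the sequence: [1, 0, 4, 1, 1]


Look up each index in the dictionary:
  1 -> 'code'
  0 -> 'foo'
  4 -> 'hello'
  1 -> 'code'
  1 -> 'code'

Decoded: "code foo hello code code"


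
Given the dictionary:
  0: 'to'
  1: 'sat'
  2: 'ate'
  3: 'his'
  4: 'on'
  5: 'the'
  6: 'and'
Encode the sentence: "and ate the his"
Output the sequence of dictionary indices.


Look up each word in the dictionary:
  'and' -> 6
  'ate' -> 2
  'the' -> 5
  'his' -> 3

Encoded: [6, 2, 5, 3]


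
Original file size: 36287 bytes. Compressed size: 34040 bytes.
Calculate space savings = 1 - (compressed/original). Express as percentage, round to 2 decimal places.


ratio = compressed/original = 34040/36287 = 0.938077
savings = 1 - ratio = 1 - 0.938077 = 0.061923
as a percentage: 0.061923 * 100 = 6.19%

Space savings = 1 - 34040/36287 = 6.19%


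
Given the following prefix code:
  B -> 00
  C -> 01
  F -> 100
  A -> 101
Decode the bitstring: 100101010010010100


Decoding step by step:
Bits 100 -> F
Bits 101 -> A
Bits 01 -> C
Bits 00 -> B
Bits 100 -> F
Bits 101 -> A
Bits 00 -> B


Decoded message: FACBFAB


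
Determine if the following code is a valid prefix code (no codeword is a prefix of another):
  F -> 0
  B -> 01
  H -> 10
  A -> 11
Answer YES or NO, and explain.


Checking each pair (does one codeword prefix another?):
  F='0' vs B='01': prefix -- VIOLATION

NO -- this is NOT a valid prefix code. F (0) is a prefix of B (01).


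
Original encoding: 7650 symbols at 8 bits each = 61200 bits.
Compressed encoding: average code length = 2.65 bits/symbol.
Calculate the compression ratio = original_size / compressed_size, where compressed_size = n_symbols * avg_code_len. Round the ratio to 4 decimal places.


original_size = n_symbols * orig_bits = 7650 * 8 = 61200 bits
compressed_size = n_symbols * avg_code_len = 7650 * 2.65 = 20272.5 bits
ratio = original_size / compressed_size = 61200 / 20272.5 = 3.0189

Compression ratio = 3.0189


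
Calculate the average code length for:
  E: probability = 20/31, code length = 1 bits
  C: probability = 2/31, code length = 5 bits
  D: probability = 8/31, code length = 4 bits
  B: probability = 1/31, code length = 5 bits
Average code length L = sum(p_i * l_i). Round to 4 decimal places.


Weighted contributions p_i * l_i:
  E: (20/31) * 1 = 20/31
  C: (2/31) * 5 = 10/31
  D: (8/31) * 4 = 32/31
  B: (1/31) * 5 = 5/31
Sum = (20 + 10 + 32 + 5)/31 = 67/31

L = 67/31 = 2.1613 bits/symbol


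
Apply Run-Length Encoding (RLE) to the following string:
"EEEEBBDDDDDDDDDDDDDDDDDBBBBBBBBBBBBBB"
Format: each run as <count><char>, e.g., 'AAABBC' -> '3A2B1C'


Scanning runs left to right:
  i=0: run of 'E' x 4 -> '4E'
  i=4: run of 'B' x 2 -> '2B'
  i=6: run of 'D' x 17 -> '17D'
  i=23: run of 'B' x 14 -> '14B'

RLE = 4E2B17D14B


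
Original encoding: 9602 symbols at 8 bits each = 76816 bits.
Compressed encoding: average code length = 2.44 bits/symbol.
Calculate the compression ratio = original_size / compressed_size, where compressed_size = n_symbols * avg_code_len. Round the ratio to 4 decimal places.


original_size = n_symbols * orig_bits = 9602 * 8 = 76816 bits
compressed_size = n_symbols * avg_code_len = 9602 * 2.44 = 23428.88 bits
ratio = original_size / compressed_size = 76816 / 23428.88 = 3.2787

Compression ratio = 3.2787


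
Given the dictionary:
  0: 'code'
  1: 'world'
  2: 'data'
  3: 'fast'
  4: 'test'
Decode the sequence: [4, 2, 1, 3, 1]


Look up each index in the dictionary:
  4 -> 'test'
  2 -> 'data'
  1 -> 'world'
  3 -> 'fast'
  1 -> 'world'

Decoded: "test data world fast world"


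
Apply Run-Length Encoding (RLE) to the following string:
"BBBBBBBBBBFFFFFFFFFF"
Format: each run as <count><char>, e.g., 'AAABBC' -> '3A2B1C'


Scanning runs left to right:
  i=0: run of 'B' x 10 -> '10B'
  i=10: run of 'F' x 10 -> '10F'

RLE = 10B10F


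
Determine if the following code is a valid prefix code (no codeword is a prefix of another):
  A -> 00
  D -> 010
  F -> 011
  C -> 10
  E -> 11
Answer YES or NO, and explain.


Checking each pair (does one codeword prefix another?):
  A='00' vs D='010': no prefix
  A='00' vs F='011': no prefix
  A='00' vs C='10': no prefix
  A='00' vs E='11': no prefix
  D='010' vs A='00': no prefix
  D='010' vs F='011': no prefix
  D='010' vs C='10': no prefix
  D='010' vs E='11': no prefix
  F='011' vs A='00': no prefix
  F='011' vs D='010': no prefix
  F='011' vs C='10': no prefix
  F='011' vs E='11': no prefix
  C='10' vs A='00': no prefix
  C='10' vs D='010': no prefix
  C='10' vs F='011': no prefix
  C='10' vs E='11': no prefix
  E='11' vs A='00': no prefix
  E='11' vs D='010': no prefix
  E='11' vs F='011': no prefix
  E='11' vs C='10': no prefix
No violation found over all pairs.

YES -- this is a valid prefix code. No codeword is a prefix of any other codeword.


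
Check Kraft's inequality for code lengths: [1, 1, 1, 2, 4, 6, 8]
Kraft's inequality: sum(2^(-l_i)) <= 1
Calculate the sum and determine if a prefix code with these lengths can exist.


Sum = 2^(-1) + 2^(-1) + 2^(-1) + 2^(-2) + 2^(-4) + 2^(-6) + 2^(-8)
    = 0.5 + 0.5 + 0.5 + 0.25 + 0.0625 + 0.015625 + 0.00390625
    = 469/256 = 1.83203125
Since 1.83203125 > 1, Kraft's inequality is NOT satisfied.
A prefix code with these lengths CANNOT exist.

Kraft sum = 1.83203125. Not satisfied.


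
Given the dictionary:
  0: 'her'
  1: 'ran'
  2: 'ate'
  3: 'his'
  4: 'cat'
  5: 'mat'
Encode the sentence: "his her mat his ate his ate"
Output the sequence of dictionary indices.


Look up each word in the dictionary:
  'his' -> 3
  'her' -> 0
  'mat' -> 5
  'his' -> 3
  'ate' -> 2
  'his' -> 3
  'ate' -> 2

Encoded: [3, 0, 5, 3, 2, 3, 2]


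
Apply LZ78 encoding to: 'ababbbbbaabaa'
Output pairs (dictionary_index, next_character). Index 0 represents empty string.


LZ78 encoding steps:
Dictionary: {0: ''}
Step 1: w='' (idx 0), next='a' -> output (0, 'a'), add 'a' as idx 1
Step 2: w='' (idx 0), next='b' -> output (0, 'b'), add 'b' as idx 2
Step 3: w='a' (idx 1), next='b' -> output (1, 'b'), add 'ab' as idx 3
Step 4: w='b' (idx 2), next='b' -> output (2, 'b'), add 'bb' as idx 4
Step 5: w='bb' (idx 4), next='a' -> output (4, 'a'), add 'bba' as idx 5
Step 6: w='ab' (idx 3), next='a' -> output (3, 'a'), add 'aba' as idx 6
Step 7: w='a' (idx 1), end of input -> output (1, '')


Encoded: [(0, 'a'), (0, 'b'), (1, 'b'), (2, 'b'), (4, 'a'), (3, 'a'), (1, '')]


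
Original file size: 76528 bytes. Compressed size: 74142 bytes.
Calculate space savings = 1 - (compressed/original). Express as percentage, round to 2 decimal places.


ratio = compressed/original = 74142/76528 = 0.968822
savings = 1 - ratio = 1 - 0.968822 = 0.031178
as a percentage: 0.031178 * 100 = 3.12%

Space savings = 1 - 74142/76528 = 3.12%


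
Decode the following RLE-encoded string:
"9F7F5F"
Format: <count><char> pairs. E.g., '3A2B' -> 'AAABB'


Expanding each <count><char> pair:
  9F -> 'FFFFFFFFF'
  7F -> 'FFFFFFF'
  5F -> 'FFFFF'

Decoded = FFFFFFFFFFFFFFFFFFFFF


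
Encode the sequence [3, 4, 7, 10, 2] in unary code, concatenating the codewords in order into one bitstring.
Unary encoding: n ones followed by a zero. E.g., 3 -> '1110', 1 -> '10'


Encode each number as n ones followed by a terminating 0:
  3 -> 1110 (4 bits)
  4 -> 11110 (5 bits)
  7 -> 11111110 (8 bits)
  10 -> 11111111110 (11 bits)
  2 -> 110 (3 bits)
Total length = 4 + 5 + 8 + 11 + 3 = 31 bits.

Unary([3, 4, 7, 10, 2]) = 1110111101111111011111111110110 (31 bits)


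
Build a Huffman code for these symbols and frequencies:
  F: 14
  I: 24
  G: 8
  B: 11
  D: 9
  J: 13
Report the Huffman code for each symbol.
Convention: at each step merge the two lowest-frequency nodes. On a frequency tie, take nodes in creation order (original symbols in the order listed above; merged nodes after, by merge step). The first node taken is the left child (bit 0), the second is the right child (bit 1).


Huffman tree construction:
Step 1: Merge G(8) + D(9) = 17
Step 2: Merge B(11) + J(13) = 24
Step 3: Merge F(14) + (G+D)(17) = 31
Step 4: Merge I(24) + (B+J)(24) = 48
Step 5: Merge (F+(G+D))(31) + (I+(B+J))(48) = 79
Read each symbol's code off the tree from the root (left child = 0, right child = 1).

Codes:
  F: 00 (length 2)
  I: 10 (length 2)
  G: 010 (length 3)
  B: 110 (length 3)
  D: 011 (length 3)
  J: 111 (length 3)
Average code length: 199/79 = 2.5190 bits/symbol


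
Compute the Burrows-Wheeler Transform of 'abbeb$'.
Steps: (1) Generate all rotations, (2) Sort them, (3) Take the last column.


Rotations (sorted):
  0: $abbeb -> last char: b
  1: abbeb$ -> last char: $
  2: b$abbe -> last char: e
  3: bbeb$a -> last char: a
  4: beb$ab -> last char: b
  5: eb$abb -> last char: b


BWT = b$eabb


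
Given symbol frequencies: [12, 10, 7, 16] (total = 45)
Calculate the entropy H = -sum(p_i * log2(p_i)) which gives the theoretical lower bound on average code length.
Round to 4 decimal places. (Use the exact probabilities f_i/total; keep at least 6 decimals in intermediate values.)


Per-symbol terms -p_i * log2(p_i) with p_i = f_i/45:
  p = 12/45 = 0.266667: log2(p) = -1.906891, -p*log2(p) = 0.508504
  p = 10/45 = 0.222222: log2(p) = -2.169925, -p*log2(p) = 0.482206
  p = 7/45 = 0.155556: log2(p) = -2.684498, -p*log2(p) = 0.417589
  p = 16/45 = 0.355556: log2(p) = -1.491853, -p*log2(p) = 0.530437
H = 0.508504 + 0.482206 + 0.417589 + 0.530437 = 1.938736

H = 1.9387 bits/symbol


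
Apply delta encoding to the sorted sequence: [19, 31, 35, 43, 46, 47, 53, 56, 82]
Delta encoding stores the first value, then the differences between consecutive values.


First value: 19
Deltas:
  31 - 19 = 12
  35 - 31 = 4
  43 - 35 = 8
  46 - 43 = 3
  47 - 46 = 1
  53 - 47 = 6
  56 - 53 = 3
  82 - 56 = 26


Delta encoded: [19, 12, 4, 8, 3, 1, 6, 3, 26]


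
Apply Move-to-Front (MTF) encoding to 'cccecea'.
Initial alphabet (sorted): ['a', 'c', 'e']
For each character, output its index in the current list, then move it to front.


MTF encoding:
'c': index 1 in ['a', 'c', 'e'] -> ['c', 'a', 'e']
'c': index 0 in ['c', 'a', 'e'] -> ['c', 'a', 'e']
'c': index 0 in ['c', 'a', 'e'] -> ['c', 'a', 'e']
'e': index 2 in ['c', 'a', 'e'] -> ['e', 'c', 'a']
'c': index 1 in ['e', 'c', 'a'] -> ['c', 'e', 'a']
'e': index 1 in ['c', 'e', 'a'] -> ['e', 'c', 'a']
'a': index 2 in ['e', 'c', 'a'] -> ['a', 'e', 'c']


Output: [1, 0, 0, 2, 1, 1, 2]


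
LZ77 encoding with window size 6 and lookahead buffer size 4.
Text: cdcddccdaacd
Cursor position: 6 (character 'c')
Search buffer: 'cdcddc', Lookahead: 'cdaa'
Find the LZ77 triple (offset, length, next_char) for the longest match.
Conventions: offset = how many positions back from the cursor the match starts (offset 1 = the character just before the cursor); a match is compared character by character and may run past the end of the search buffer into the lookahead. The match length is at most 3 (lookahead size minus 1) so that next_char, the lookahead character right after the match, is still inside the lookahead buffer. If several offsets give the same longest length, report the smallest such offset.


Try each offset into the search buffer:
  offset=1 (pos 5, char 'c'): match length 1
  offset=2 (pos 4, char 'd'): match length 0
  offset=3 (pos 3, char 'd'): match length 0
  offset=4 (pos 2, char 'c'): match length 2
  offset=5 (pos 1, char 'd'): match length 0
  offset=6 (pos 0, char 'c'): match length 2
Longest match has length 2, found at offsets 4, 6; take the smallest, offset 4.
next_char = character at position 6 + 2 = 8 -> 'a'

Best match: offset=4, length=2 (matching 'cd' starting at position 2)
LZ77 triple: (4, 2, 'a')


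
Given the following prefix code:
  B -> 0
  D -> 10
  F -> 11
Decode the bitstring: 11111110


Decoding step by step:
Bits 11 -> F
Bits 11 -> F
Bits 11 -> F
Bits 10 -> D


Decoded message: FFFD


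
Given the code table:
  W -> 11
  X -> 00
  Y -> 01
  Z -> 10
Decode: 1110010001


Decoding:
11 -> W
10 -> Z
01 -> Y
00 -> X
01 -> Y


Result: WZYXY


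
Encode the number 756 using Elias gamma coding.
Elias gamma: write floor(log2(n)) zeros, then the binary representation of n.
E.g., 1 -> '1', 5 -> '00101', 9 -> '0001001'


num_bits = floor(log2(756)) + 1 = 10
leading_zeros = num_bits - 1 = 9
binary(756) = 1011110100

Elias gamma(756) = '000000000' + '1011110100' = 0000000001011110100 (19 bits)


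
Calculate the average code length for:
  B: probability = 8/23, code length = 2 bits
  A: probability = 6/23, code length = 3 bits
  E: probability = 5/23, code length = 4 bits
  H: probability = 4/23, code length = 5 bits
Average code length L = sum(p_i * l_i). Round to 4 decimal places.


Weighted contributions p_i * l_i:
  B: (8/23) * 2 = 16/23
  A: (6/23) * 3 = 18/23
  E: (5/23) * 4 = 20/23
  H: (4/23) * 5 = 20/23
Sum = (16 + 18 + 20 + 20)/23 = 74/23

L = 74/23 = 3.2174 bits/symbol


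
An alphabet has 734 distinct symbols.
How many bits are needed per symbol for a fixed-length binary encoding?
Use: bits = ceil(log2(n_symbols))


log2(734) = 9.5196
Bracket: 2^9 = 512 < 734 <= 2^10 = 1024
So ceil(log2(734)) = 10

bits = ceil(log2(734)) = ceil(9.5196) = 10 bits
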